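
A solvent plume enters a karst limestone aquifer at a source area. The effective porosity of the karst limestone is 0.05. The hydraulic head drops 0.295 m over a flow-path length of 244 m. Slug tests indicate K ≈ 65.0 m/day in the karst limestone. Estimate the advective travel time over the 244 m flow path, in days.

155

Hydraulic gradient i = Δh / L = 0.295 / 244 = 0.001209.
Darcy flux q = K · i = 65.00 × 0.001209 = 0.07859 m/day.
Seepage velocity v = q / n_e = 0.07859 / 0.05 = 1.572 m/day.
Travel time t = L / v = 244 / 1.572 = 155.2 days.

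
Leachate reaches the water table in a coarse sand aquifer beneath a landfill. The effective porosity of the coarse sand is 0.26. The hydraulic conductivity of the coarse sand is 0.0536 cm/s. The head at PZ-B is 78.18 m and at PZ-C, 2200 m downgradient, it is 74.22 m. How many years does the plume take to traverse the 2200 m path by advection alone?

18.8

Convert K: 0.0536 cm/s × 864 = 46.31 m/day.
Hydraulic gradient i = (78.18 − 74.22) / 2200 = 3.96 / 2200 = 0.001800.
Darcy flux q = K · i = 46.31 × 0.001800 = 0.08336 m/day.
Seepage velocity v = q / n_e = 0.08336 / 0.26 = 0.3206 m/day.
Travel time t = L / v = 2200 / 0.3206 = 6862 days = 18.79 years.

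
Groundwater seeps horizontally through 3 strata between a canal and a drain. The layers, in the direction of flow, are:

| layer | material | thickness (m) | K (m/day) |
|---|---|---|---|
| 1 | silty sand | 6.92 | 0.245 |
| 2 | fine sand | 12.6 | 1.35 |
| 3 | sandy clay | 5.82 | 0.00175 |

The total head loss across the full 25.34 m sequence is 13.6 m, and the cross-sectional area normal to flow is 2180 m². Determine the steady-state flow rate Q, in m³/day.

Flow is perpendicular to layering, so the layers act in series and the equivalent K is the thickness-weighted harmonic mean.
Total thickness L = 6.92 + 12.6 + 5.82 = 25.34 m.
Σ(b_i/K_i) = 6.92/0.245 + 12.6/1.35 + 5.82/0.00175 = 3363 d.
K_eq = L / Σ(b_i/K_i) = 25.34 / 3363 = 0.007534 m/day.
Q = K_eq · A · (Δh/L) = 0.007534 × 2180 × (13.6/25.34) = 8.815 m³/day.

8.82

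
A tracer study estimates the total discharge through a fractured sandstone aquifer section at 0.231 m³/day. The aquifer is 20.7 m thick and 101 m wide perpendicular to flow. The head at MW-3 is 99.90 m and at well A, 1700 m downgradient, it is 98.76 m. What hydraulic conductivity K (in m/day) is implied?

Cross-sectional area A = 101 × 20.7 = 2091 m².
Hydraulic gradient i = (99.90 − 98.76) / 1700 = 1.14 / 1700 = 0.0006706.
From Q = K·A·i, K = Q / (A·i) = 0.231 / (2091 × 0.0006706) = 0.1648 m/day.

0.165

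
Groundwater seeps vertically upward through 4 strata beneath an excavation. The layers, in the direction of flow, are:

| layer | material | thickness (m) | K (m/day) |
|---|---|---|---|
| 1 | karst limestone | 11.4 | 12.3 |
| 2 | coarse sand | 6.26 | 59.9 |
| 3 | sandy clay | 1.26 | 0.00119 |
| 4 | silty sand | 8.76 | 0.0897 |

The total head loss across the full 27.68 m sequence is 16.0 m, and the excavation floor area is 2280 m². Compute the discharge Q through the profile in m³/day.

31.5

Flow is perpendicular to layering, so the layers act in series and the equivalent K is the thickness-weighted harmonic mean.
Total thickness L = 11.4 + 6.26 + 1.26 + 8.76 = 27.68 m.
Σ(b_i/K_i) = 11.4/12.3 + 6.26/59.9 + 1.26/0.00119 + 8.76/0.0897 = 1158 d.
K_eq = L / Σ(b_i/K_i) = 27.68 / 1158 = 0.02391 m/day.
Q = K_eq · A · (Δh/L) = 0.02391 × 2280 × (16.0/27.68) = 31.52 m³/day.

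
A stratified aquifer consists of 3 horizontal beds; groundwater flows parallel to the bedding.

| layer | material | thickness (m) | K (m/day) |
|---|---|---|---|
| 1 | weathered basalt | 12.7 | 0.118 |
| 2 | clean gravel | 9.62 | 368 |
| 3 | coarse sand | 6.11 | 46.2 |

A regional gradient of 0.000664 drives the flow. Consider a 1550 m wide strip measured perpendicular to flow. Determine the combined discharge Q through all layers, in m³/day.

Flow is parallel to layering, so each bed carries its own Darcy discharge and the transmissivities add.
Σ(K_i·b_i) = 0.118×12.7 + 368×9.62 + 46.2×6.11 = 3824 m²/day.
Hydraulic gradient i = 0.000664.
Q = Σ(K_i·b_i) · W · i = 3824 × 1550 × 0.0006640 = 3936 m³/day.

3940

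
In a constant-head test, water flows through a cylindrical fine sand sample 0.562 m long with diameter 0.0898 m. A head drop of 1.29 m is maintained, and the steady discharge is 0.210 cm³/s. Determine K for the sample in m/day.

1.25

Cross-sectional area A = π·(d/2)² = π × (0.0898/2)² = 0.006333 m².
Convert discharge: 0.210 cm³/s = 2.100e-07 m³/s.
Darcy's law rearranged: K = Q·L / (A·Δh) = 2.100e-07 × 0.562 / (0.006333 × 1.29) = 1.445e-05 m/s = 1.248 m/day.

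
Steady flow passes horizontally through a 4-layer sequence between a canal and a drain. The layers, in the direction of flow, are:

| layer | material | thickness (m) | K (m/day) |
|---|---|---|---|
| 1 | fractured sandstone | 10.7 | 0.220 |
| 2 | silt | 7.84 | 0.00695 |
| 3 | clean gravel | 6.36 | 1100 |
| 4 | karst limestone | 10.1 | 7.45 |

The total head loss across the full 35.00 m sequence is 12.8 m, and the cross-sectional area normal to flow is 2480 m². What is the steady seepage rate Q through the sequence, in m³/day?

26.9

Flow is perpendicular to layering, so the layers act in series and the equivalent K is the thickness-weighted harmonic mean.
Total thickness L = 10.7 + 7.84 + 6.36 + 10.1 = 35.00 m.
Σ(b_i/K_i) = 10.7/0.220 + 7.84/0.00695 + 6.36/1100 + 10.1/7.45 = 1178 d.
K_eq = L / Σ(b_i/K_i) = 35.00 / 1178 = 0.02971 m/day.
Q = K_eq · A · (Δh/L) = 0.02971 × 2480 × (12.8/35.00) = 26.95 m³/day.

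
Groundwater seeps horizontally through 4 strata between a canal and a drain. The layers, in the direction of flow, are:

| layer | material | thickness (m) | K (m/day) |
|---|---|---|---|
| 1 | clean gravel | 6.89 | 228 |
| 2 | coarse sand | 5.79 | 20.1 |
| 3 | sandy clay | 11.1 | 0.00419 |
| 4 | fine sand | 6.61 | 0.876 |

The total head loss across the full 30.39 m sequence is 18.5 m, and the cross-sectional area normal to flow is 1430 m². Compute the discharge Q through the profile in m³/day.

9.96

Flow is perpendicular to layering, so the layers act in series and the equivalent K is the thickness-weighted harmonic mean.
Total thickness L = 6.89 + 5.79 + 11.1 + 6.61 = 30.39 m.
Σ(b_i/K_i) = 6.89/228 + 5.79/20.1 + 11.1/0.00419 + 6.61/0.876 = 2657 d.
K_eq = L / Σ(b_i/K_i) = 30.39 / 2657 = 0.01144 m/day.
Q = K_eq · A · (Δh/L) = 0.01144 × 1430 × (18.5/30.39) = 9.957 m³/day.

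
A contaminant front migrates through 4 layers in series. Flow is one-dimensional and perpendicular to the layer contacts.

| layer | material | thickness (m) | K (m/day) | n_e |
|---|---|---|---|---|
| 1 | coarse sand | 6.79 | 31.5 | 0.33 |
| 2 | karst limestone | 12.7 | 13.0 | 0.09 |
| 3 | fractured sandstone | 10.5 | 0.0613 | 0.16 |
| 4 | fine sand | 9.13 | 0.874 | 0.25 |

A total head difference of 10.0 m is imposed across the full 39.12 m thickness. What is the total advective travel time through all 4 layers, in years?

With flow normal to the layers, continuity requires the same specific discharge q through every layer.
Σ(b_i/K_i) = 6.79/31.5 + 12.7/13.0 + 10.5/0.0613 + 9.13/0.874 = 182.9 d.
q = Δh / Σ(b_i/K_i) = 10.0 / 182.9 = 0.05467 m/day.
In each layer the seepage velocity is v_i = q/n_i, so the layer transit time is t_i = b_i·n_i / q:
  layer 1 (coarse sand): t_1 = 6.79 × 0.33 / 0.05467 = 40.99 d
  layer 2 (karst limestone): t_2 = 12.7 × 0.09 / 0.05467 = 20.91 d
  layer 3 (fractured sandstone): t_3 = 10.5 × 0.16 / 0.05467 = 30.73 d
  layer 4 (fine sand): t_4 = 9.13 × 0.25 / 0.05467 = 41.75 d
Total t = Σ t_i = 134.4 days = 0.3679 years.

0.368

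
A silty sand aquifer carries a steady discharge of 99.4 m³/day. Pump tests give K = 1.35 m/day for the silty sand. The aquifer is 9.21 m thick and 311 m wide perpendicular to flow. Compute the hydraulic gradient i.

Cross-sectional area A = 311 × 9.21 = 2864 m².
From Q = K·A·i, i = Q / (K·A) = 99.4 / (1.350 × 2864) = 0.02571.

0.0257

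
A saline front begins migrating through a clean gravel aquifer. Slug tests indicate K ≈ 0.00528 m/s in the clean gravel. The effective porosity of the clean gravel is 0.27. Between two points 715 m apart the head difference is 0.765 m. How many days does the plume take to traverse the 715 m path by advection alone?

Convert K: 0.00528 m/s × 86400 = 456.2 m/day.
Hydraulic gradient i = Δh / L = 0.765 / 715 = 0.001070.
Darcy flux q = K · i = 456.2 × 0.001070 = 0.4881 m/day.
Seepage velocity v = q / n_e = 0.4881 / 0.27 = 1.808 m/day.
Travel time t = L / v = 715 / 1.808 = 395.5 days.

396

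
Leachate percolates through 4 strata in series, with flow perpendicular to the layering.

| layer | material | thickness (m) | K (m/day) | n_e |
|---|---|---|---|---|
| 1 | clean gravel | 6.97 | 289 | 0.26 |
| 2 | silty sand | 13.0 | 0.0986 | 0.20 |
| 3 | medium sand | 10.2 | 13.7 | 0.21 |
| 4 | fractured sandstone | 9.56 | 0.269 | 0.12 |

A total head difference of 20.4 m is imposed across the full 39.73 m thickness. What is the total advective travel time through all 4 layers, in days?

With flow normal to the layers, continuity requires the same specific discharge q through every layer.
Σ(b_i/K_i) = 6.97/289 + 13.0/0.0986 + 10.2/13.7 + 9.56/0.269 = 168.2 d.
q = Δh / Σ(b_i/K_i) = 20.4 / 168.2 = 0.1213 m/day.
In each layer the seepage velocity is v_i = q/n_i, so the layer transit time is t_i = b_i·n_i / q:
  layer 1 (clean gravel): t_1 = 6.97 × 0.26 / 0.1213 = 14.94 d
  layer 2 (silty sand): t_2 = 13.0 × 0.20 / 0.1213 = 21.43 d
  layer 3 (medium sand): t_3 = 10.2 × 0.21 / 0.1213 = 17.66 d
  layer 4 (fractured sandstone): t_4 = 9.56 × 0.12 / 0.1213 = 9.456 d
Total t = Σ t_i = 63.48 days.

63.5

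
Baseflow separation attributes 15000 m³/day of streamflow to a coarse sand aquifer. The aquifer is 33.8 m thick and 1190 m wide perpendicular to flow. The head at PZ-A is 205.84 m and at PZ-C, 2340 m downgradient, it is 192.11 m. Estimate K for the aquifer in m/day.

63.6

Cross-sectional area A = 1190 × 33.8 = 40222 m².
Hydraulic gradient i = (205.84 − 192.11) / 2340 = 13.73 / 2340 = 0.005868.
From Q = K·A·i, K = Q / (A·i) = 15000 / (40222 × 0.005868) = 63.56 m/day.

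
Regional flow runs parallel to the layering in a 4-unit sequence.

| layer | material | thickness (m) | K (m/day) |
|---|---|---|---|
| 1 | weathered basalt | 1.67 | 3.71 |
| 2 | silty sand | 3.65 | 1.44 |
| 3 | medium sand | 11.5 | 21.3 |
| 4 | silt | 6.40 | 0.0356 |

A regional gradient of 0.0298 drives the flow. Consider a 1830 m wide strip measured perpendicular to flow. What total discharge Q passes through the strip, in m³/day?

14000

Flow is parallel to layering, so each bed carries its own Darcy discharge and the transmissivities add.
Σ(K_i·b_i) = 3.71×1.67 + 1.44×3.65 + 21.3×11.5 + 0.0356×6.40 = 256.6 m²/day.
Hydraulic gradient i = 0.0298.
Q = Σ(K_i·b_i) · W · i = 256.6 × 1830 × 0.02980 = 13995 m³/day.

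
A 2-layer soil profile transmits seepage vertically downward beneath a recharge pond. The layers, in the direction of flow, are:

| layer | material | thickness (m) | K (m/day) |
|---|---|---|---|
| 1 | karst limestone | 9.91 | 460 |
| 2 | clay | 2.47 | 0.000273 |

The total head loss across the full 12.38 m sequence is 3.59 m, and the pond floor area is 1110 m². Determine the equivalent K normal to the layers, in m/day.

Flow is perpendicular to layering, so the layers act in series and the equivalent K is the thickness-weighted harmonic mean.
Total thickness L = 9.91 + 2.47 = 12.38 m.
Σ(b_i/K_i) = 9.91/460 + 2.47/0.000273 = 9048 d.
K_eq = L / Σ(b_i/K_i) = 12.38 / 9048 = 0.001368 m/day.

0.00137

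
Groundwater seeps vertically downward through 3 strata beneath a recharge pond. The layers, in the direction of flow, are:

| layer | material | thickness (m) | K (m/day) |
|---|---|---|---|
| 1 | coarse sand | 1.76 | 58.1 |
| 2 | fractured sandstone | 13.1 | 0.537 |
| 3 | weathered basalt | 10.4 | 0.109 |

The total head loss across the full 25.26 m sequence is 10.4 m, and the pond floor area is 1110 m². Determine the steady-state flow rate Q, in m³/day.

96.3

Flow is perpendicular to layering, so the layers act in series and the equivalent K is the thickness-weighted harmonic mean.
Total thickness L = 1.76 + 13.1 + 10.4 = 25.26 m.
Σ(b_i/K_i) = 1.76/58.1 + 13.1/0.537 + 10.4/0.109 = 119.8 d.
K_eq = L / Σ(b_i/K_i) = 25.26 / 119.8 = 0.2108 m/day.
Q = K_eq · A · (Δh/L) = 0.2108 × 1110 × (10.4/25.26) = 96.33 m³/day.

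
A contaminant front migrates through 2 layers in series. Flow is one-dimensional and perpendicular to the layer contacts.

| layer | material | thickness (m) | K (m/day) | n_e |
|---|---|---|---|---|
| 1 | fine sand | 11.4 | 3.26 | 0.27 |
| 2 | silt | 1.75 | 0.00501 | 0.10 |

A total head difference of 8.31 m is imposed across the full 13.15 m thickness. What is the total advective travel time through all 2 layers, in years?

0.378

With flow normal to the layers, continuity requires the same specific discharge q through every layer.
Σ(b_i/K_i) = 11.4/3.26 + 1.75/0.00501 = 352.8 d.
q = Δh / Σ(b_i/K_i) = 8.31 / 352.8 = 0.02355 m/day.
In each layer the seepage velocity is v_i = q/n_i, so the layer transit time is t_i = b_i·n_i / q:
  layer 1 (fine sand): t_1 = 11.4 × 0.27 / 0.02355 = 130.7 d
  layer 2 (silt): t_2 = 1.75 × 0.10 / 0.02355 = 7.430 d
Total t = Σ t_i = 138.1 days = 0.3781 years.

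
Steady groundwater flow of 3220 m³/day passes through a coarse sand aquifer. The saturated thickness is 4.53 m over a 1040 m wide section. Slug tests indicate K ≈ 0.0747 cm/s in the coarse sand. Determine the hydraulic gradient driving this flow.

0.0106

Convert K: 0.0747 cm/s × 864 = 64.54 m/day.
Cross-sectional area A = 1040 × 4.53 = 4711 m².
From Q = K·A·i, i = Q / (K·A) = 3220 / (64.54 × 4711) = 0.01059.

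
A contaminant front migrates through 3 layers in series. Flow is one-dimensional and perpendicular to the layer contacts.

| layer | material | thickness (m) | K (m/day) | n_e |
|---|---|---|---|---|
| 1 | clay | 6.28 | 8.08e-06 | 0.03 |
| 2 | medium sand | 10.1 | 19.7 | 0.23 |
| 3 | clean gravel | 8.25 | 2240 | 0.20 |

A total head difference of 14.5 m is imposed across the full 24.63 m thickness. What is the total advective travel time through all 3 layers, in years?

With flow normal to the layers, continuity requires the same specific discharge q through every layer.
Σ(b_i/K_i) = 6.28/8.08e-06 + 10.1/19.7 + 8.25/2240 = 7.772e+05 d.
q = Δh / Σ(b_i/K_i) = 14.5 / 7.772e+05 = 1.866e-05 m/day.
In each layer the seepage velocity is v_i = q/n_i, so the layer transit time is t_i = b_i·n_i / q:
  layer 1 (clay): t_1 = 6.28 × 0.03 / 1.866e-05 = 10099 d
  layer 2 (medium sand): t_2 = 10.1 × 0.23 / 1.866e-05 = 1.245e+05 d
  layer 3 (clean gravel): t_3 = 8.25 × 0.20 / 1.866e-05 = 88443 d
Total t = Σ t_i = 2.231e+05 days = 610.7 years.

611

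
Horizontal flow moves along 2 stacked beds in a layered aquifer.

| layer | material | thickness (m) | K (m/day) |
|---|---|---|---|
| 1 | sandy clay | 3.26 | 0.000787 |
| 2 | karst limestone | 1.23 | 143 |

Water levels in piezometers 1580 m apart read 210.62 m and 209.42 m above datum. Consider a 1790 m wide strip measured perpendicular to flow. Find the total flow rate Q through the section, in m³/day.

Flow is parallel to layering, so each bed carries its own Darcy discharge and the transmissivities add.
Σ(K_i·b_i) = 0.000787×3.26 + 143×1.23 = 175.9 m²/day.
Hydraulic gradient i = (210.62 − 209.42) / 1580 = 1.2 / 1580 = 0.0007595.
Q = Σ(K_i·b_i) · W · i = 175.9 × 1790 × 0.0007595 = 239.1 m³/day.

239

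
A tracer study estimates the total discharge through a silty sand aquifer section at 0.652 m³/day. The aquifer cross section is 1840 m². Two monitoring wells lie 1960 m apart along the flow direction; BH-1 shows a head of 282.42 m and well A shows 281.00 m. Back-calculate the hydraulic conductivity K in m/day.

Hydraulic gradient i = (282.42 − 281.00) / 1960 = 1.42 / 1960 = 0.0007245.
From Q = K·A·i, K = Q / (A·i) = 0.652 / (1840 × 0.0007245) = 0.4891 m/day.

0.489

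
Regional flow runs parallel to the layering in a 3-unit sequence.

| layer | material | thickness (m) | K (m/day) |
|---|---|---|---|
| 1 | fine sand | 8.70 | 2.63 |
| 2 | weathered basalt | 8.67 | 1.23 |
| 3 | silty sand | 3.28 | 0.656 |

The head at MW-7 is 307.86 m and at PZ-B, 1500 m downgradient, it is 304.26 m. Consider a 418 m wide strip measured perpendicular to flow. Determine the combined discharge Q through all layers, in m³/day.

35.8

Flow is parallel to layering, so each bed carries its own Darcy discharge and the transmissivities add.
Σ(K_i·b_i) = 2.63×8.70 + 1.23×8.67 + 0.656×3.28 = 35.70 m²/day.
Hydraulic gradient i = (307.86 − 304.26) / 1500 = 3.6 / 1500 = 0.002400.
Q = Σ(K_i·b_i) · W · i = 35.70 × 418 × 0.002400 = 35.81 m³/day.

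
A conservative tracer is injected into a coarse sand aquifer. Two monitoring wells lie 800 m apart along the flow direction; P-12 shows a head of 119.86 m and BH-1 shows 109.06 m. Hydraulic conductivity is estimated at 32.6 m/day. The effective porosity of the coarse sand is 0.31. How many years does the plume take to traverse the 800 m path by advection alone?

Hydraulic gradient i = (119.86 − 109.06) / 800 = 10.8 / 800 = 0.01350.
Darcy flux q = K · i = 32.60 × 0.01350 = 0.4401 m/day.
Seepage velocity v = q / n_e = 0.4401 / 0.31 = 1.420 m/day.
Travel time t = L / v = 800 / 1.420 = 563.5 days = 1.543 years.

1.54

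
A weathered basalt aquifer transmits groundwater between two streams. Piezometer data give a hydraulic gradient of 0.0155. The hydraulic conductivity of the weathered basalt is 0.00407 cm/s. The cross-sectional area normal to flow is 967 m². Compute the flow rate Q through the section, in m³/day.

52.7

Convert K: 0.00407 cm/s × 864 = 3.516 m/day.
Hydraulic gradient i = 0.0155.
Darcy's law: Q = K · A · i = 3.516 × 967.0 × 0.01550 = 52.71 m³/day.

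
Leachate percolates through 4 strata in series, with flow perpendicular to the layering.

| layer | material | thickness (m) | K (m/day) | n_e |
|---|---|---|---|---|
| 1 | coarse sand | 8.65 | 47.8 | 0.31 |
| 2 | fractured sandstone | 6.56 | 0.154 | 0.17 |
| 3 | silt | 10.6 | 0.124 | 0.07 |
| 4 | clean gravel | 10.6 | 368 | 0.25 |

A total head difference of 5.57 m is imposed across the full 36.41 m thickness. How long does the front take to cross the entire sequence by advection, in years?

0.453

With flow normal to the layers, continuity requires the same specific discharge q through every layer.
Σ(b_i/K_i) = 8.65/47.8 + 6.56/0.154 + 10.6/0.124 + 10.6/368 = 128.3 d.
q = Δh / Σ(b_i/K_i) = 5.57 / 128.3 = 0.04342 m/day.
In each layer the seepage velocity is v_i = q/n_i, so the layer transit time is t_i = b_i·n_i / q:
  layer 1 (coarse sand): t_1 = 8.65 × 0.31 / 0.04342 = 61.76 d
  layer 2 (fractured sandstone): t_2 = 6.56 × 0.17 / 0.04342 = 25.69 d
  layer 3 (silt): t_3 = 10.6 × 0.07 / 0.04342 = 17.09 d
  layer 4 (clean gravel): t_4 = 10.6 × 0.25 / 0.04342 = 61.04 d
Total t = Σ t_i = 165.6 days = 0.4533 years.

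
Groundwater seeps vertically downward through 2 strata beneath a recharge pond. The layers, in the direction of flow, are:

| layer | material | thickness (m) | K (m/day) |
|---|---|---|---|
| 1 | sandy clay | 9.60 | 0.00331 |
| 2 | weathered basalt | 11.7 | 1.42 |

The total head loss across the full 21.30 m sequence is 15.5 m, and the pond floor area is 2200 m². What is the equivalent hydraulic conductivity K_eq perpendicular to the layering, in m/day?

Flow is perpendicular to layering, so the layers act in series and the equivalent K is the thickness-weighted harmonic mean.
Total thickness L = 9.60 + 11.7 = 21.30 m.
Σ(b_i/K_i) = 9.60/0.00331 + 11.7/1.42 = 2909 d.
K_eq = L / Σ(b_i/K_i) = 21.30 / 2909 = 0.007323 m/day.

0.00732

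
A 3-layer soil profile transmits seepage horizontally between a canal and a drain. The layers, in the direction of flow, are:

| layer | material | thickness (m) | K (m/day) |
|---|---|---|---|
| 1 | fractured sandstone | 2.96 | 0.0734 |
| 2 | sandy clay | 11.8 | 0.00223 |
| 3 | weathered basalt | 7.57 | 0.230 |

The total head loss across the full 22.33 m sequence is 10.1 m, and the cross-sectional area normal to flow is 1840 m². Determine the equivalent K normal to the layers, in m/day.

Flow is perpendicular to layering, so the layers act in series and the equivalent K is the thickness-weighted harmonic mean.
Total thickness L = 2.96 + 11.8 + 7.57 = 22.33 m.
Σ(b_i/K_i) = 2.96/0.0734 + 11.8/0.00223 + 7.57/0.230 = 5365 d.
K_eq = L / Σ(b_i/K_i) = 22.33 / 5365 = 0.004162 m/day.

0.00416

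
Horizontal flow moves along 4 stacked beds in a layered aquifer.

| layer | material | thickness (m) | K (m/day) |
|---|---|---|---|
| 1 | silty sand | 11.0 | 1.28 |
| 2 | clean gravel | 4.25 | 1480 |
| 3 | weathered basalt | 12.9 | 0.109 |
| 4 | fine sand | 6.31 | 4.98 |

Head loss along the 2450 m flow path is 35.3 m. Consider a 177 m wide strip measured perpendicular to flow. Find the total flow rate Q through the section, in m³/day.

Flow is parallel to layering, so each bed carries its own Darcy discharge and the transmissivities add.
Σ(K_i·b_i) = 1.28×11.0 + 1480×4.25 + 0.109×12.9 + 4.98×6.31 = 6337 m²/day.
Hydraulic gradient i = Δh / L = 35.3 / 2450 = 0.01441.
Q = Σ(K_i·b_i) · W · i = 6337 × 177 × 0.01441 = 16161 m³/day.

16200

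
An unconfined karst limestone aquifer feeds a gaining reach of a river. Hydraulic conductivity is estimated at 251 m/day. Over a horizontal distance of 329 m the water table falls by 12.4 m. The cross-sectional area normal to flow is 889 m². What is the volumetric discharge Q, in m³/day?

8410

Hydraulic gradient i = Δh / L = 12.4 / 329 = 0.03769.
Darcy's law: Q = K · A · i = 251.0 × 889.0 × 0.03769 = 8410 m³/day.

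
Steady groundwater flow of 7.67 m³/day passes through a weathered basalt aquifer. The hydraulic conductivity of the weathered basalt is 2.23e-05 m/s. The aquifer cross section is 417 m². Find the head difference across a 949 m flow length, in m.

9.06

Convert K: 2.23e-05 m/s × 86400 = 1.927 m/day.
From Q = K·A·i, i = Q / (K·A) = 7.67 / (1.927 × 417.0) = 0.009546.
Head loss Δh = i · L = 0.009546 × 949 = 9.060 m.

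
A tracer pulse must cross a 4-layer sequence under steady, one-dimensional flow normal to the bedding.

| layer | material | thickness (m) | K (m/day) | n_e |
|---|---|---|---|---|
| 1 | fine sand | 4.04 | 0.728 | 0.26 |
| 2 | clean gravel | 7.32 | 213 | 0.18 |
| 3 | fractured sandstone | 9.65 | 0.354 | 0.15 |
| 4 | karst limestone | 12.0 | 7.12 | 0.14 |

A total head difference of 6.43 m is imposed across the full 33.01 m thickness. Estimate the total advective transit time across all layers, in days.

29.5

With flow normal to the layers, continuity requires the same specific discharge q through every layer.
Σ(b_i/K_i) = 4.04/0.728 + 7.32/213 + 9.65/0.354 + 12.0/7.12 = 34.53 d.
q = Δh / Σ(b_i/K_i) = 6.43 / 34.53 = 0.1862 m/day.
In each layer the seepage velocity is v_i = q/n_i, so the layer transit time is t_i = b_i·n_i / q:
  layer 1 (fine sand): t_1 = 4.04 × 0.26 / 0.1862 = 5.641 d
  layer 2 (clean gravel): t_2 = 7.32 × 0.18 / 0.1862 = 7.076 d
  layer 3 (fractured sandstone): t_3 = 9.65 × 0.15 / 0.1862 = 7.773 d
  layer 4 (karst limestone): t_4 = 12.0 × 0.14 / 0.1862 = 9.022 d
Total t = Σ t_i = 29.51 days.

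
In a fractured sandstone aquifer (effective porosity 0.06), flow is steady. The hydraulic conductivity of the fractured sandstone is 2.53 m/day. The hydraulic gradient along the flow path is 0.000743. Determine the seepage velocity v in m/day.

0.0313

Hydraulic gradient i = 0.000743.
Darcy flux q = K · i = 2.530 × 0.0007430 = 0.001880 m/day.
Seepage velocity v = q / n_e = 0.001880 / 0.06 = 0.03133 m/day.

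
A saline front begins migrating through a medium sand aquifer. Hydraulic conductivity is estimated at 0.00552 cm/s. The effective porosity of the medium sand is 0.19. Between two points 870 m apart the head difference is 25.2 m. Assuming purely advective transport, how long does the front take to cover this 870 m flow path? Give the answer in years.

3.28

Convert K: 0.00552 cm/s × 864 = 4.769 m/day.
Hydraulic gradient i = Δh / L = 25.2 / 870 = 0.02897.
Darcy flux q = K · i = 4.769 × 0.02897 = 0.1381 m/day.
Seepage velocity v = q / n_e = 0.1381 / 0.19 = 0.7271 m/day.
Travel time t = L / v = 870 / 0.7271 = 1197 days = 3.276 years.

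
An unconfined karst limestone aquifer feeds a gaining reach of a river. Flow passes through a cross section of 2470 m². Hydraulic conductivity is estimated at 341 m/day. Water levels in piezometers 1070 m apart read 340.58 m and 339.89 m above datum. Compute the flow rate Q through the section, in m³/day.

Hydraulic gradient i = (340.58 − 339.89) / 1070 = 0.69 / 1070 = 0.0006449.
Darcy's law: Q = K · A · i = 341.0 × 2470 × 0.0006449 = 543.1 m³/day.

543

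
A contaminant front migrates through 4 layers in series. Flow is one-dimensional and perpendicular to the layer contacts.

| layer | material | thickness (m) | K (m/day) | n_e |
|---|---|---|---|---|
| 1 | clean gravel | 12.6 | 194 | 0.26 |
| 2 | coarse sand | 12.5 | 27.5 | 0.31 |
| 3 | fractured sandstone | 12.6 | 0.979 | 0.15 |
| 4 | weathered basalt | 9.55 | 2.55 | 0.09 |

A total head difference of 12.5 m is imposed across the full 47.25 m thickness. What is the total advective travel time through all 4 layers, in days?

With flow normal to the layers, continuity requires the same specific discharge q through every layer.
Σ(b_i/K_i) = 12.6/194 + 12.5/27.5 + 12.6/0.979 + 9.55/2.55 = 17.13 d.
q = Δh / Σ(b_i/K_i) = 12.5 / 17.13 = 0.7295 m/day.
In each layer the seepage velocity is v_i = q/n_i, so the layer transit time is t_i = b_i·n_i / q:
  layer 1 (clean gravel): t_1 = 12.6 × 0.26 / 0.7295 = 4.491 d
  layer 2 (coarse sand): t_2 = 12.5 × 0.31 / 0.7295 = 5.312 d
  layer 3 (fractured sandstone): t_3 = 12.6 × 0.15 / 0.7295 = 2.591 d
  layer 4 (weathered basalt): t_4 = 9.55 × 0.09 / 0.7295 = 1.178 d
Total t = Σ t_i = 13.57 days.

13.6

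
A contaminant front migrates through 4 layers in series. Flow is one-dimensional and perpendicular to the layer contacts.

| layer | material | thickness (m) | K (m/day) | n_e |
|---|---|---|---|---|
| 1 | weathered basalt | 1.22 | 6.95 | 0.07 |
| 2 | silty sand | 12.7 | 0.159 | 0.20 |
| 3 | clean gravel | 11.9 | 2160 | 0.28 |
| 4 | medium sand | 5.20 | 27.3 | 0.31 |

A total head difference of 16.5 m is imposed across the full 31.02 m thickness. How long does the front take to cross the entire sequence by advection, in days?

36.8

With flow normal to the layers, continuity requires the same specific discharge q through every layer.
Σ(b_i/K_i) = 1.22/6.95 + 12.7/0.159 + 11.9/2160 + 5.20/27.3 = 80.25 d.
q = Δh / Σ(b_i/K_i) = 16.5 / 80.25 = 0.2056 m/day.
In each layer the seepage velocity is v_i = q/n_i, so the layer transit time is t_i = b_i·n_i / q:
  layer 1 (weathered basalt): t_1 = 1.22 × 0.07 / 0.2056 = 0.4153 d
  layer 2 (silty sand): t_2 = 12.7 × 0.20 / 0.2056 = 12.35 d
  layer 3 (clean gravel): t_3 = 11.9 × 0.28 / 0.2056 = 16.20 d
  layer 4 (medium sand): t_4 = 5.20 × 0.31 / 0.2056 = 7.840 d
Total t = Σ t_i = 36.81 days.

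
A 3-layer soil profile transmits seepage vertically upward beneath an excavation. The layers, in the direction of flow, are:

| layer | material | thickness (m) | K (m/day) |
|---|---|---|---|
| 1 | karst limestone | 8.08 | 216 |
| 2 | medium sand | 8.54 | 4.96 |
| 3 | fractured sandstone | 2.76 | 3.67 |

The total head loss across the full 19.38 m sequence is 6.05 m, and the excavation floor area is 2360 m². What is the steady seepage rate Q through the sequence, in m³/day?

Flow is perpendicular to layering, so the layers act in series and the equivalent K is the thickness-weighted harmonic mean.
Total thickness L = 8.08 + 8.54 + 2.76 = 19.38 m.
Σ(b_i/K_i) = 8.08/216 + 8.54/4.96 + 2.76/3.67 = 2.511 d.
K_eq = L / Σ(b_i/K_i) = 19.38 / 2.511 = 7.717 m/day.
Q = K_eq · A · (Δh/L) = 7.717 × 2360 × (6.05/19.38) = 5686 m³/day.

5690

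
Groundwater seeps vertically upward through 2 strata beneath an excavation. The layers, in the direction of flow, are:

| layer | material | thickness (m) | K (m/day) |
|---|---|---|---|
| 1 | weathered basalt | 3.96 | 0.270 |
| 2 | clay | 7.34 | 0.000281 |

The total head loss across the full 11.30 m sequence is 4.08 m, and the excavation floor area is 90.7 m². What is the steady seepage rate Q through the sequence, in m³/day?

Flow is perpendicular to layering, so the layers act in series and the equivalent K is the thickness-weighted harmonic mean.
Total thickness L = 3.96 + 7.34 = 11.30 m.
Σ(b_i/K_i) = 3.96/0.270 + 7.34/0.000281 = 26136 d.
K_eq = L / Σ(b_i/K_i) = 11.30 / 26136 = 0.0004324 m/day.
Q = K_eq · A · (Δh/L) = 0.0004324 × 90.7 × (4.08/11.30) = 0.01416 m³/day.

0.0142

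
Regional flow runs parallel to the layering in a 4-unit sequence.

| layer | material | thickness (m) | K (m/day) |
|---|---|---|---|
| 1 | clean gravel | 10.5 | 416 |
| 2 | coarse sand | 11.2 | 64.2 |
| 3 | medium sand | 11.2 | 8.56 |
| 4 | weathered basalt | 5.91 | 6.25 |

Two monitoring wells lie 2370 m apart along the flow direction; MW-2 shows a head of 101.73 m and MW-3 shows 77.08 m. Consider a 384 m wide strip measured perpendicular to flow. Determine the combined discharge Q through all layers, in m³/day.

Flow is parallel to layering, so each bed carries its own Darcy discharge and the transmissivities add.
Σ(K_i·b_i) = 416×10.5 + 64.2×11.2 + 8.56×11.2 + 6.25×5.91 = 5220 m²/day.
Hydraulic gradient i = (101.73 − 77.08) / 2370 = 24.65 / 2370 = 0.01040.
Q = Σ(K_i·b_i) · W · i = 5220 × 384 × 0.01040 = 20848 m³/day.

20800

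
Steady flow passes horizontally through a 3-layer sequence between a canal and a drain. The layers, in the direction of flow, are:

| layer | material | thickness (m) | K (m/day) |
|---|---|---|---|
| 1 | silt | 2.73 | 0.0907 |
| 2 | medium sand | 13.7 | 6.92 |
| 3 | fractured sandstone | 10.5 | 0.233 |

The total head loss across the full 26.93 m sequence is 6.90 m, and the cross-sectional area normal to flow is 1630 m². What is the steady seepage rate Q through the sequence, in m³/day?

Flow is perpendicular to layering, so the layers act in series and the equivalent K is the thickness-weighted harmonic mean.
Total thickness L = 2.73 + 13.7 + 10.5 = 26.93 m.
Σ(b_i/K_i) = 2.73/0.0907 + 13.7/6.92 + 10.5/0.233 = 77.14 d.
K_eq = L / Σ(b_i/K_i) = 26.93 / 77.14 = 0.3491 m/day.
Q = K_eq · A · (Δh/L) = 0.3491 × 1630 × (6.90/26.93) = 145.8 m³/day.

146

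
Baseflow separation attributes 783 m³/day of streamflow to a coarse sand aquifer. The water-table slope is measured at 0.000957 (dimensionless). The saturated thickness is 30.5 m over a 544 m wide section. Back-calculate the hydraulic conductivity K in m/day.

49.3

Cross-sectional area A = 544 × 30.5 = 16592 m².
Hydraulic gradient i = 0.000957.
From Q = K·A·i, K = Q / (A·i) = 783 / (16592 × 0.0009570) = 49.31 m/day.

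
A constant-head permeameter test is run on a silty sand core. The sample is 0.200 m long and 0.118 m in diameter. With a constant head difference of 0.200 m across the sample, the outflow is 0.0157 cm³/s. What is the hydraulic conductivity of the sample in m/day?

Cross-sectional area A = π·(d/2)² = π × (0.118/2)² = 0.01094 m².
Convert discharge: 0.0157 cm³/s = 1.570e-08 m³/s.
Darcy's law rearranged: K = Q·L / (A·Δh) = 1.570e-08 × 0.200 / (0.01094 × 0.200) = 1.436e-06 m/s = 0.1240 m/day.

0.124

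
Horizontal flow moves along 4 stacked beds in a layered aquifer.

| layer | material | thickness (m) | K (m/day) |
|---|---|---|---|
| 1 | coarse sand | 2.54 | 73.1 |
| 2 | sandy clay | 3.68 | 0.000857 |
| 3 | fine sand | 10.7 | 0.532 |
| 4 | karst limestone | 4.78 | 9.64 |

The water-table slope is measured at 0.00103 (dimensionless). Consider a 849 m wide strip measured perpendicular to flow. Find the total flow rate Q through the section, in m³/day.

Flow is parallel to layering, so each bed carries its own Darcy discharge and the transmissivities add.
Σ(K_i·b_i) = 73.1×2.54 + 0.000857×3.68 + 0.532×10.7 + 9.64×4.78 = 237.4 m²/day.
Hydraulic gradient i = 0.00103.
Q = Σ(K_i·b_i) · W · i = 237.4 × 849 × 0.001030 = 207.6 m³/day.

208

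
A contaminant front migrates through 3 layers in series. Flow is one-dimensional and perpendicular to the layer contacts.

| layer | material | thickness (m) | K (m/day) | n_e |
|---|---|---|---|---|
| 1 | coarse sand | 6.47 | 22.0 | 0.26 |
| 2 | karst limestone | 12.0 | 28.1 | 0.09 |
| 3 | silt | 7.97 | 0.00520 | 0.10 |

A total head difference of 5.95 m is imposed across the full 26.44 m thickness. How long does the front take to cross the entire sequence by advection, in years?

2.51

With flow normal to the layers, continuity requires the same specific discharge q through every layer.
Σ(b_i/K_i) = 6.47/22.0 + 12.0/28.1 + 7.97/0.00520 = 1533 d.
q = Δh / Σ(b_i/K_i) = 5.95 / 1533 = 0.003880 m/day.
In each layer the seepage velocity is v_i = q/n_i, so the layer transit time is t_i = b_i·n_i / q:
  layer 1 (coarse sand): t_1 = 6.47 × 0.26 / 0.003880 = 433.5 d
  layer 2 (karst limestone): t_2 = 12.0 × 0.09 / 0.003880 = 278.3 d
  layer 3 (silt): t_3 = 7.97 × 0.10 / 0.003880 = 205.4 d
Total t = Σ t_i = 917.3 days = 2.511 years.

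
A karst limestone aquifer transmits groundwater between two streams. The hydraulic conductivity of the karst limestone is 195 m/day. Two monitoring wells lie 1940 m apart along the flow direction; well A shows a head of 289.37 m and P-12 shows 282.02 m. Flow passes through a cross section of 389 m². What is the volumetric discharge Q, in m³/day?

287

Hydraulic gradient i = (289.37 − 282.02) / 1940 = 7.35 / 1940 = 0.003789.
Darcy's law: Q = K · A · i = 195.0 × 389.0 × 0.003789 = 287.4 m³/day.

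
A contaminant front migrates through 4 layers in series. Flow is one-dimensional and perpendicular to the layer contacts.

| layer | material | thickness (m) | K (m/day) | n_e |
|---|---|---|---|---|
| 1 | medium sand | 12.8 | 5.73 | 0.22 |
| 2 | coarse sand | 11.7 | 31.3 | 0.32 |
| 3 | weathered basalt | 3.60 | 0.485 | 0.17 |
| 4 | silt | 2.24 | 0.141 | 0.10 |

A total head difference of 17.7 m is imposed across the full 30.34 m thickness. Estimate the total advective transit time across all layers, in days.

With flow normal to the layers, continuity requires the same specific discharge q through every layer.
Σ(b_i/K_i) = 12.8/5.73 + 11.7/31.3 + 3.60/0.485 + 2.24/0.141 = 25.92 d.
q = Δh / Σ(b_i/K_i) = 17.7 / 25.92 = 0.6830 m/day.
In each layer the seepage velocity is v_i = q/n_i, so the layer transit time is t_i = b_i·n_i / q:
  layer 1 (medium sand): t_1 = 12.8 × 0.22 / 0.6830 = 4.123 d
  layer 2 (coarse sand): t_2 = 11.7 × 0.32 / 0.6830 = 5.482 d
  layer 3 (weathered basalt): t_3 = 3.60 × 0.17 / 0.6830 = 0.8961 d
  layer 4 (silt): t_4 = 2.24 × 0.10 / 0.6830 = 0.3280 d
Total t = Σ t_i = 10.83 days.

10.8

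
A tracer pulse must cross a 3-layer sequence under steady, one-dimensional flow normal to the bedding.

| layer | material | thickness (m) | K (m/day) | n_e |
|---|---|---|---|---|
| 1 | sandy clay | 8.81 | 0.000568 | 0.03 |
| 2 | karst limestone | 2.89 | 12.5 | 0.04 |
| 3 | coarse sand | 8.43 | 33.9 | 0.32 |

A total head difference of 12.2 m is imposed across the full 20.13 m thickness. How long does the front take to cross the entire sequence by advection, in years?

With flow normal to the layers, continuity requires the same specific discharge q through every layer.
Σ(b_i/K_i) = 8.81/0.000568 + 2.89/12.5 + 8.43/33.9 = 15511 d.
q = Δh / Σ(b_i/K_i) = 12.2 / 15511 = 0.0007865 m/day.
In each layer the seepage velocity is v_i = q/n_i, so the layer transit time is t_i = b_i·n_i / q:
  layer 1 (sandy clay): t_1 = 8.81 × 0.03 / 0.0007865 = 336.0 d
  layer 2 (karst limestone): t_2 = 2.89 × 0.04 / 0.0007865 = 147.0 d
  layer 3 (coarse sand): t_3 = 8.43 × 0.32 / 0.0007865 = 3430 d
Total t = Σ t_i = 3913 days = 10.71 years.

10.7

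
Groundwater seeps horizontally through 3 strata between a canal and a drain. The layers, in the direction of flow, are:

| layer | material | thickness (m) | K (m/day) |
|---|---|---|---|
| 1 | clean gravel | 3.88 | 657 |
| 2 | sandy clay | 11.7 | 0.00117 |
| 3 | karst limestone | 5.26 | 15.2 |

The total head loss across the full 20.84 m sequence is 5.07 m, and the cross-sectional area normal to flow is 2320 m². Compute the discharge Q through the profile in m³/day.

1.18

Flow is perpendicular to layering, so the layers act in series and the equivalent K is the thickness-weighted harmonic mean.
Total thickness L = 3.88 + 11.7 + 5.26 = 20.84 m.
Σ(b_i/K_i) = 3.88/657 + 11.7/0.00117 + 5.26/15.2 = 10000 d.
K_eq = L / Σ(b_i/K_i) = 20.84 / 10000 = 0.002084 m/day.
Q = K_eq · A · (Δh/L) = 0.002084 × 2320 × (5.07/20.84) = 1.176 m³/day.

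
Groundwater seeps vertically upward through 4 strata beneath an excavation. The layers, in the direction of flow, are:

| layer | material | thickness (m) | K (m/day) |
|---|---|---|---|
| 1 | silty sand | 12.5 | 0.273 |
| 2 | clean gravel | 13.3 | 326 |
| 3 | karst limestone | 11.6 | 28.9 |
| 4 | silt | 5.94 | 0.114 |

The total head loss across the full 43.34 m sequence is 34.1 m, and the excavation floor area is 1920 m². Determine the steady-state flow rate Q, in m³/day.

Flow is perpendicular to layering, so the layers act in series and the equivalent K is the thickness-weighted harmonic mean.
Total thickness L = 12.5 + 13.3 + 11.6 + 5.94 = 43.34 m.
Σ(b_i/K_i) = 12.5/0.273 + 13.3/326 + 11.6/28.9 + 5.94/0.114 = 98.33 d.
K_eq = L / Σ(b_i/K_i) = 43.34 / 98.33 = 0.4407 m/day.
Q = K_eq · A · (Δh/L) = 0.4407 × 1920 × (34.1/43.34) = 665.8 m³/day.

666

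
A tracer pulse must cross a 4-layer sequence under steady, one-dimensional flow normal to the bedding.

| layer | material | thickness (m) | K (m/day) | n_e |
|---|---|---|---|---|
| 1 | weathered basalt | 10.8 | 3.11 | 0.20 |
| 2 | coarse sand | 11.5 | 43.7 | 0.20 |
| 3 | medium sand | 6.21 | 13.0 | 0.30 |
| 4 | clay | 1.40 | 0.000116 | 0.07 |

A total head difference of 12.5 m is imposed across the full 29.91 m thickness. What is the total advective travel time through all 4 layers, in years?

17.0

With flow normal to the layers, continuity requires the same specific discharge q through every layer.
Σ(b_i/K_i) = 10.8/3.11 + 11.5/43.7 + 6.21/13.0 + 1.40/0.000116 = 12073 d.
q = Δh / Σ(b_i/K_i) = 12.5 / 12073 = 0.001035 m/day.
In each layer the seepage velocity is v_i = q/n_i, so the layer transit time is t_i = b_i·n_i / q:
  layer 1 (weathered basalt): t_1 = 10.8 × 0.20 / 0.001035 = 2086 d
  layer 2 (coarse sand): t_2 = 11.5 × 0.20 / 0.001035 = 2221 d
  layer 3 (medium sand): t_3 = 6.21 × 0.30 / 0.001035 = 1799 d
  layer 4 (clay): t_4 = 1.40 × 0.07 / 0.001035 = 94.65 d
Total t = Σ t_i = 6202 days = 16.98 years.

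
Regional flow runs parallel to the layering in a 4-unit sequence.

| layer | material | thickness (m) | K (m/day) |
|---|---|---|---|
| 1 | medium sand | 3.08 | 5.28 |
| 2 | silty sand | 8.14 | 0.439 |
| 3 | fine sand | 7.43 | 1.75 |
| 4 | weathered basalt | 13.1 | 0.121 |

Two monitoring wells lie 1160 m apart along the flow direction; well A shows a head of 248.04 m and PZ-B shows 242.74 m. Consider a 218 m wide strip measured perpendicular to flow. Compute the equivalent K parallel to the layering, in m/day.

Flow is parallel to layering, so each bed carries its own Darcy discharge and the transmissivities add.
Σ(K_i·b_i) = 5.28×3.08 + 0.439×8.14 + 1.75×7.43 + 0.121×13.1 = 34.42 m²/day.
Total thickness b = 31.75 m, so K_eq = Σ(K_i·b_i)/b = 1.084 m/day.

1.08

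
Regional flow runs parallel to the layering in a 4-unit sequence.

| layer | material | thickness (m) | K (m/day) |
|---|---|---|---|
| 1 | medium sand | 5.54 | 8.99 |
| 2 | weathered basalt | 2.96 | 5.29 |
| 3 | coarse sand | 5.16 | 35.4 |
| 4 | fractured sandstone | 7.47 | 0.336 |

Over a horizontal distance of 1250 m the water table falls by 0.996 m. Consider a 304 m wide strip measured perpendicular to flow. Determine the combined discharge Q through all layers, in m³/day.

60.7

Flow is parallel to layering, so each bed carries its own Darcy discharge and the transmissivities add.
Σ(K_i·b_i) = 8.99×5.54 + 5.29×2.96 + 35.4×5.16 + 0.336×7.47 = 250.6 m²/day.
Hydraulic gradient i = Δh / L = 0.996 / 1250 = 0.0007968.
Q = Σ(K_i·b_i) · W · i = 250.6 × 304 × 0.0007968 = 60.71 m³/day.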